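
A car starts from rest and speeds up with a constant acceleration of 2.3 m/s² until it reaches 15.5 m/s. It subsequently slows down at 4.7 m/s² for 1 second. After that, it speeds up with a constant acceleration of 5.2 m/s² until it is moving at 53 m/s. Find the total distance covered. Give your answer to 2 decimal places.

Phase 1 (accelerating): v₀ = 0 m/s, a = 2.3 m/s².
v = v₀ + at → t = (15.5 − 0) / 2.3 = 6.74 s
v² = v₀² + 2aΔx → Δx = (15.5² − 0²)/(2·2.3) = 52.2 m

Phase 2 (decelerating): v₀ = 15.5 m/s, a = -4.7 m/s².
v = v₀ + at = 15.5 + (-4.7)(1) = 10.8 m/s
Δx = v₀t + ½at² = 15.5·1 + 0.5·-4.7·1² = 13.2 m

Phase 3 (accelerating): v₀ = 10.8 m/s, a = 5.2 m/s².
v = v₀ + at → t = (53 − 10.8) / 5.2 = 8.12 s
v² = v₀² + 2aΔx → Δx = (53² − 10.8²)/(2·5.2) = 259 m
Total distance = 52.2 + 13.2 + 259 = 324 m

324.26 m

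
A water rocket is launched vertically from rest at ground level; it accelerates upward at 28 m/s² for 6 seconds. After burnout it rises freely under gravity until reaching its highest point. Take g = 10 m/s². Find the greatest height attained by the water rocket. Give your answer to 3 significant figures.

1920 m

Phase 1 (powered ascent): v₀ = 0 m/s, a = 28 m/s².
v = v₀ + at = 0 + (28)(6) = 168 m/s
Δx = v₀t + ½at² = 0·6 + 0.5·28·6² = 504 m

Phase 2 (coasting upward): v₀ = 168 m/s, a = -10 m/s².
v = v₀ + at → t = (0 − 168) / -10 = 16.8 s
v² = v₀² + 2aΔx → Δx = (0² − 168²)/(2·-10) = 1410 m
Maximum height = 504 + 1410 = 1920 m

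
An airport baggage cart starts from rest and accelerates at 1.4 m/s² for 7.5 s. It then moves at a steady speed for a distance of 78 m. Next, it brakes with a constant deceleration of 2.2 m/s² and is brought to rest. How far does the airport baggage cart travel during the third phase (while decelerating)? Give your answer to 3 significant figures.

Phase 1 (accelerating): v₀ = 0 m/s, a = 1.4 m/s².
v = v₀ + at = 0 + (1.4)(7.5) = 10.5 m/s
Δx = v₀t + ½at² = 0·7.5 + 0.5·1.4·7.5² = 39.4 m

Phase 2 (constant speed): v₀ = 10.5 m/s, a = 0 m/s².
Constant speed: t = d/v = 78/10.5 = 7.43 s

Phase 3 (decelerating): v₀ = 10.5 m/s, a = -2.2 m/s².
v = v₀ + at → t = (0 − 10.5) / -2.2 = 4.77 s
v² = v₀² + 2aΔx → Δx = (0² − 10.5²)/(2·-2.2) = 25.1 m
Distance in phase 3 = 25.1 m

25.1 m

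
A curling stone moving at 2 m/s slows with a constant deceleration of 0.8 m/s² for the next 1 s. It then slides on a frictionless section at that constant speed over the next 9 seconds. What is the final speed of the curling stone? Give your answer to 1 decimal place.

1.2 m/s

Phase 1 (decelerating): v₀ = 2.00 m/s, a = -0.8 m/s².
v = v₀ + at = 2.00 + (-0.8)(1) = 1.20 m/s
Δx = v₀t + ½at² = 2.00·1 + 0.5·-0.8·1² = 1.60 m

Phase 2 (constant speed): v₀ = 1.20 m/s, a = 0 m/s².
v = v₀ + at = 1.20 + (0)(9) = 1.20 m/s
Δx = v₀t + ½at² = 1.20·9 + 0.5·0·9² = 10.8 m
Final speed = 1.20 m/s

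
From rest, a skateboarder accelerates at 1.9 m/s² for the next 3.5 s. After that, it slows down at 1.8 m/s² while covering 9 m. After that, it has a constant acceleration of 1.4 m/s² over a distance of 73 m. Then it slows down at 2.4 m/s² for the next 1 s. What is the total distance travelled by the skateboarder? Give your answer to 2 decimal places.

Phase 1 (accelerating): v₀ = 0 m/s, a = 1.9 m/s².
v = v₀ + at = 0 + (1.9)(3.5) = 6.65 m/s
Δx = v₀t + ½at² = 0·3.5 + 0.5·1.9·3.5² = 11.6 m

Phase 2 (decelerating): v₀ = 6.65 m/s, a = -1.8 m/s².
v² = v₀² + 2aΔx = 6.65² + 2·-1.8·9 = 11.8 → v = 3.44 m/s
t = (v − v₀)/a = (3.44 − 6.65)/-1.8 = 1.78 s

Phase 3 (accelerating): v₀ = 3.44 m/s, a = 1.4 m/s².
v² = v₀² + 2aΔx = 3.44² + 2·1.4·73 = 216 → v = 14.7 m/s
t = (v − v₀)/a = (14.7 − 3.44)/1.4 = 8.05 s

Phase 4 (decelerating): v₀ = 14.7 m/s, a = -2.4 m/s².
v = v₀ + at = 14.7 + (-2.4)(1) = 12.3 m/s
Δx = v₀t + ½at² = 14.7·1 + 0.5·-2.4·1² = 13.5 m
Total distance = 11.6 + 9.00 + 73.0 + 13.5 = 107 m

107.14 m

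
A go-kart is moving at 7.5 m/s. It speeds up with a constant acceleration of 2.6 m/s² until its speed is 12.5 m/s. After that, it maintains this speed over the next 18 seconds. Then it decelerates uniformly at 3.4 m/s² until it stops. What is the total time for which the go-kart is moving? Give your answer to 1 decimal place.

Phase 1 (accelerating): v₀ = 7.50 m/s, a = 2.6 m/s².
v = v₀ + at → t = (12.5 − 7.50) / 2.6 = 1.92 s
v² = v₀² + 2aΔx → Δx = (12.5² − 7.50²)/(2·2.6) = 19.2 m

Phase 2 (constant speed): v₀ = 12.5 m/s, a = 0 m/s².
v = v₀ + at = 12.5 + (0)(18) = 12.5 m/s
Δx = v₀t + ½at² = 12.5·18 + 0.5·0·18² = 225 m

Phase 3 (decelerating): v₀ = 12.5 m/s, a = -3.4 m/s².
v = v₀ + at → t = (0 − 12.5) / -3.4 = 3.68 s
v² = v₀² + 2aΔx → Δx = (0² − 12.5²)/(2·-3.4) = 23.0 m
Total time = 1.92 + 18.0 + 3.68 = 23.6 s

23.6 s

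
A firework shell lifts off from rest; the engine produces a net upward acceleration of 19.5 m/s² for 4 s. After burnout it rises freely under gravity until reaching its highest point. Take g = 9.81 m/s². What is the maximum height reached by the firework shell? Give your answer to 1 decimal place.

Phase 1 (powered ascent): v₀ = 0 m/s, a = 19.5 m/s².
v = v₀ + at = 0 + (19.5)(4) = 78.0 m/s
Δx = v₀t + ½at² = 0·4 + 0.5·19.5·4² = 156 m

Phase 2 (coasting upward): v₀ = 78.0 m/s, a = -9.81 m/s².
v = v₀ + at → t = (0 − 78.0) / -9.81 = 7.95 s
v² = v₀² + 2aΔx → Δx = (0² − 78.0²)/(2·-9.81) = 310 m
Maximum height = 156 + 310 = 466 m

466.1 m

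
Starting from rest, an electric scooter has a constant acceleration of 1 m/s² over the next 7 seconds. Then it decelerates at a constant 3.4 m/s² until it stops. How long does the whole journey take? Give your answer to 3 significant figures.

9.06 s

Phase 1 (accelerating): v₀ = 0 m/s, a = 1 m/s².
v = v₀ + at = 0 + (1)(7) = 7.00 m/s
Δx = v₀t + ½at² = 0·7 + 0.5·1·7² = 24.5 m

Phase 2 (decelerating): v₀ = 7.00 m/s, a = -3.4 m/s².
v = v₀ + at → t = (0 − 7.00) / -3.4 = 2.06 s
v² = v₀² + 2aΔx → Δx = (0² − 7.00²)/(2·-3.4) = 7.21 m
Total time = 7.00 + 2.06 = 9.06 s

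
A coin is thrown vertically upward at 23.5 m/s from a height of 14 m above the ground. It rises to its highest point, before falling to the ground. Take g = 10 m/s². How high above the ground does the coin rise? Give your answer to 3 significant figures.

Phase 1 (rising): v₀ = 23.5 m/s, a = -10 m/s².
v = v₀ + at → t = (0 − 23.5) / -10 = 2.35 s
v² = v₀² + 2aΔx → Δx = (0² − 23.5²)/(2·-10) = 27.6 m
Maximum height = 14 + 27.6 = 41.6 m

41.6 m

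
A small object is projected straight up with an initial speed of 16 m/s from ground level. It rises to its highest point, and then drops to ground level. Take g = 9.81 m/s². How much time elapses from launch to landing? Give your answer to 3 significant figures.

3.26 s

Phase 1 (rising): v₀ = 16.0 m/s, a = -9.81 m/s².
v = v₀ + at → t = (0 − 16.0) / -9.81 = 1.63 s
v² = v₀² + 2aΔx → Δx = (0² − 16.0²)/(2·-9.81) = 13.0 m

Phase 2 (falling): v₀ = 0 m/s, a = -9.81 m/s².
Falls 13.0 m from rest: t = √(2·13.0/9.81) = 1.63 s; v = g·t = 16.0 m/s.
Total time = 1.63 + 1.63 = 3.26 s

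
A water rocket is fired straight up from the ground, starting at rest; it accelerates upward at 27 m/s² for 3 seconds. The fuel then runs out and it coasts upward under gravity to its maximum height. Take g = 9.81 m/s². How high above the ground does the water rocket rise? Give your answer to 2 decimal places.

455.90 m

Phase 1 (powered ascent): v₀ = 0 m/s, a = 27 m/s².
v = v₀ + at = 0 + (27)(3) = 81.0 m/s
Δx = v₀t + ½at² = 0·3 + 0.5·27·3² = 122 m

Phase 2 (coasting upward): v₀ = 81.0 m/s, a = -9.81 m/s².
v = v₀ + at → t = (0 − 81.0) / -9.81 = 8.26 s
v² = v₀² + 2aΔx → Δx = (0² − 81.0²)/(2·-9.81) = 334 m
Maximum height = 122 + 334 = 456 m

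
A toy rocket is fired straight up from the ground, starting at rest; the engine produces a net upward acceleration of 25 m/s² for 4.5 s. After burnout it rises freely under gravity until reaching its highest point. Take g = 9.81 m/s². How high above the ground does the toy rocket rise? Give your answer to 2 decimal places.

Phase 1 (powered ascent): v₀ = 0 m/s, a = 25 m/s².
v = v₀ + at = 0 + (25)(4.5) = 112 m/s
Δx = v₀t + ½at² = 0·4.5 + 0.5·25·4.5² = 253 m

Phase 2 (coasting upward): v₀ = 112 m/s, a = -9.81 m/s².
v = v₀ + at → t = (0 − 112) / -9.81 = 11.5 s
v² = v₀² + 2aΔx → Δx = (0² − 112²)/(2·-9.81) = 645 m
Maximum height = 253 + 645 = 898 m

898.19 m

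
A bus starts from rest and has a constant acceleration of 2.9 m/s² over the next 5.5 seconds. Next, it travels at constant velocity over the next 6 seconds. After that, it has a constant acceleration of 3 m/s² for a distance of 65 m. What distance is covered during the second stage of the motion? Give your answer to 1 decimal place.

Phase 1 (accelerating): v₀ = 0 m/s, a = 2.9 m/s².
v = v₀ + at = 0 + (2.9)(5.5) = 15.9 m/s
Δx = v₀t + ½at² = 0·5.5 + 0.5·2.9·5.5² = 43.9 m

Phase 2 (constant speed): v₀ = 15.9 m/s, a = 0 m/s².
v = v₀ + at = 15.9 + (0)(6) = 15.9 m/s
Δx = v₀t + ½at² = 15.9·6 + 0.5·0·6² = 95.7 m
Distance in phase 2 = 95.7 m

95.7 m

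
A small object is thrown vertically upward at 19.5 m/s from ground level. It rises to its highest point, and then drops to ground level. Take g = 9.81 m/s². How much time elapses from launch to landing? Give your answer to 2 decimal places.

3.98 s

Phase 1 (rising): v₀ = 19.5 m/s, a = -9.81 m/s².
v = v₀ + at → t = (0 − 19.5) / -9.81 = 1.99 s
v² = v₀² + 2aΔx → Δx = (0² − 19.5²)/(2·-9.81) = 19.4 m

Phase 2 (falling): v₀ = 0 m/s, a = -9.81 m/s².
Falls 19.4 m from rest: t = √(2·19.4/9.81) = 1.99 s; v = g·t = 19.5 m/s.
Total time = 1.99 + 1.99 = 3.98 s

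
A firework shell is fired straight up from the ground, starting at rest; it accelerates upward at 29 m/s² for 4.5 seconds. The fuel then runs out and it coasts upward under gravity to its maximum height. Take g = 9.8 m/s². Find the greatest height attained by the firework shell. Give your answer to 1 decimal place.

Phase 1 (powered ascent): v₀ = 0 m/s, a = 29 m/s².
v = v₀ + at = 0 + (29)(4.5) = 130 m/s
Δx = v₀t + ½at² = 0·4.5 + 0.5·29·4.5² = 294 m

Phase 2 (coasting upward): v₀ = 130 m/s, a = -9.8 m/s².
v = v₀ + at → t = (0 − 130) / -9.8 = 13.3 s
v² = v₀² + 2aΔx → Δx = (0² − 130²)/(2·-9.8) = 869 m
Maximum height = 294 + 869 = 1160 m

1162.5 m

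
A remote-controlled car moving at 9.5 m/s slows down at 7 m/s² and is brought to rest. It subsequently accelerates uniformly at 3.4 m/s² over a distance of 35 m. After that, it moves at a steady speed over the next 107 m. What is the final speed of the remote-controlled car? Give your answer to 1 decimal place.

15.4 m/s

Phase 1 (decelerating): v₀ = 9.50 m/s, a = -7 m/s².
v = v₀ + at → t = (0 − 9.50) / -7 = 1.36 s
v² = v₀² + 2aΔx → Δx = (0² − 9.50²)/(2·-7) = 6.45 m

Phase 2 (accelerating): v₀ = 0 m/s, a = 3.4 m/s².
v² = v₀² + 2aΔx = 0² + 2·3.4·35 = 238 → v = 15.4 m/s
t = (v − v₀)/a = (15.4 − 0)/3.4 = 4.54 s

Phase 3 (constant speed): v₀ = 15.4 m/s, a = 0 m/s².
Constant speed: t = d/v = 107/15.4 = 6.94 s
Final speed = 15.4 m/s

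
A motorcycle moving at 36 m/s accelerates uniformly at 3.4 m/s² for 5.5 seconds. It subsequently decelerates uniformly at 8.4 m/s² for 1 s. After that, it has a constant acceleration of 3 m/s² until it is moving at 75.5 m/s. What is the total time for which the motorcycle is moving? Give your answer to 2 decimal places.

Phase 1 (accelerating): v₀ = 36.0 m/s, a = 3.4 m/s².
v = v₀ + at = 36.0 + (3.4)(5.5) = 54.7 m/s
Δx = v₀t + ½at² = 36.0·5.5 + 0.5·3.4·5.5² = 249 m

Phase 2 (decelerating): v₀ = 54.7 m/s, a = -8.4 m/s².
v = v₀ + at = 54.7 + (-8.4)(1) = 46.3 m/s
Δx = v₀t + ½at² = 54.7·1 + 0.5·-8.4·1² = 50.5 m

Phase 3 (accelerating): v₀ = 46.3 m/s, a = 3 m/s².
v = v₀ + at → t = (75.5 − 46.3) / 3 = 9.73 s
v² = v₀² + 2aΔx → Δx = (75.5² − 46.3²)/(2·3) = 593 m
Total time = 5.50 + 1.00 + 9.73 = 16.2 s

16.23 s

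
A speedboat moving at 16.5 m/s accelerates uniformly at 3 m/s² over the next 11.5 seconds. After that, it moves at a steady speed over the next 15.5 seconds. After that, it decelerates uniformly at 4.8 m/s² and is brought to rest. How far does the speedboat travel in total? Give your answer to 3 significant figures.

Phase 1 (accelerating): v₀ = 16.5 m/s, a = 3 m/s².
v = v₀ + at = 16.5 + (3)(11.5) = 51.0 m/s
Δx = v₀t + ½at² = 16.5·11.5 + 0.5·3·11.5² = 388 m

Phase 2 (constant speed): v₀ = 51.0 m/s, a = 0 m/s².
v = v₀ + at = 51.0 + (0)(15.5) = 51.0 m/s
Δx = v₀t + ½at² = 51.0·15.5 + 0.5·0·15.5² = 790 m

Phase 3 (decelerating): v₀ = 51.0 m/s, a = -4.8 m/s².
v = v₀ + at → t = (0 − 51.0) / -4.8 = 10.6 s
v² = v₀² + 2aΔx → Δx = (0² − 51.0²)/(2·-4.8) = 271 m
Total distance = 388 + 790 + 271 = 1450 m

1450 m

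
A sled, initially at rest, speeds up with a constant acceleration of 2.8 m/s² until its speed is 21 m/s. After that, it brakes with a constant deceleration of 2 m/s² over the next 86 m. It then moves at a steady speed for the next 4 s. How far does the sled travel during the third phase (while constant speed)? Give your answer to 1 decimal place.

39.4 m

Phase 1 (accelerating): v₀ = 0 m/s, a = 2.8 m/s².
v = v₀ + at → t = (21 − 0) / 2.8 = 7.50 s
v² = v₀² + 2aΔx → Δx = (21² − 0²)/(2·2.8) = 78.8 m

Phase 2 (decelerating): v₀ = 21.0 m/s, a = -2 m/s².
v² = v₀² + 2aΔx = 21.0² + 2·-2·86 = 97.0 → v = 9.85 m/s
t = (v − v₀)/a = (9.85 − 21.0)/-2 = 5.58 s

Phase 3 (constant speed): v₀ = 9.85 m/s, a = 0 m/s².
v = v₀ + at = 9.85 + (0)(4) = 9.85 m/s
Δx = v₀t + ½at² = 9.85·4 + 0.5·0·4² = 39.4 m
Distance in phase 3 = 39.4 m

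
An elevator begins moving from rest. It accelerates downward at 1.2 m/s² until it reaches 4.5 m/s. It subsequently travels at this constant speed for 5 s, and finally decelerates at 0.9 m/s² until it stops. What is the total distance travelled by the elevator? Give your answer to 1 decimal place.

Phase 1 (accelerating): v₀ = 0 m/s, a = 1.2 m/s².
v = v₀ + at → t = (4.5 − 0) / 1.2 = 3.75 s
v² = v₀² + 2aΔx → Δx = (4.5² − 0²)/(2·1.2) = 8.44 m

Phase 2 (constant speed): v₀ = 4.50 m/s, a = 0 m/s².
v = v₀ + at = 4.50 + (0)(5) = 4.50 m/s
Δx = v₀t + ½at² = 4.50·5 + 0.5·0·5² = 22.5 m

Phase 3 (decelerating): v₀ = 4.50 m/s, a = -0.9 m/s².
v = v₀ + at → t = (0 − 4.50) / -0.9 = 5.00 s
v² = v₀² + 2aΔx → Δx = (0² − 4.50²)/(2·-0.9) = 11.2 m
Total distance = 8.44 + 22.5 + 11.2 = 42.2 m

42.2 m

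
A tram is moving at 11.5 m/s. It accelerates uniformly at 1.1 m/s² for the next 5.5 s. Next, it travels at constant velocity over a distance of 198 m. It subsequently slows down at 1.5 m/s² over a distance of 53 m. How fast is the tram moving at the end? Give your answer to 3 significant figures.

12.2 m/s

Phase 1 (accelerating): v₀ = 11.5 m/s, a = 1.1 m/s².
v = v₀ + at = 11.5 + (1.1)(5.5) = 17.6 m/s
Δx = v₀t + ½at² = 11.5·5.5 + 0.5·1.1·5.5² = 79.9 m

Phase 2 (constant speed): v₀ = 17.6 m/s, a = 0 m/s².
Constant speed: t = d/v = 198/17.6 = 11.3 s

Phase 3 (decelerating): v₀ = 17.6 m/s, a = -1.5 m/s².
v² = v₀² + 2aΔx = 17.6² + 2·-1.5·53 = 149 → v = 12.2 m/s
t = (v − v₀)/a = (12.2 − 17.6)/-1.5 = 3.56 s
Final speed = 12.2 m/s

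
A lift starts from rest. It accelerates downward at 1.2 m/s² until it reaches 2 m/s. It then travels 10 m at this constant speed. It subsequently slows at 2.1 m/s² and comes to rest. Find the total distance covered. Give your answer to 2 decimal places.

Phase 1 (accelerating): v₀ = 0 m/s, a = 1.2 m/s².
v = v₀ + at → t = (2 − 0) / 1.2 = 1.67 s
v² = v₀² + 2aΔx → Δx = (2² − 0²)/(2·1.2) = 1.67 m

Phase 2 (constant speed): v₀ = 2.00 m/s, a = 0 m/s².
Constant speed: t = d/v = 10/2.00 = 5.00 s

Phase 3 (decelerating): v₀ = 2.00 m/s, a = -2.1 m/s².
v = v₀ + at → t = (0 − 2.00) / -2.1 = 0.952 s
v² = v₀² + 2aΔx → Δx = (0² − 2.00²)/(2·-2.1) = 0.952 m
Total distance = 1.67 + 10.0 + 0.952 = 12.6 m

12.62 m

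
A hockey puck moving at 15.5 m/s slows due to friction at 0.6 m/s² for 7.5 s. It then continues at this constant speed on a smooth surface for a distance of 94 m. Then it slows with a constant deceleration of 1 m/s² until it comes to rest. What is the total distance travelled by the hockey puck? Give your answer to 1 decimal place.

Phase 1 (decelerating): v₀ = 15.5 m/s, a = -0.6 m/s².
v = v₀ + at = 15.5 + (-0.6)(7.5) = 11.0 m/s
Δx = v₀t + ½at² = 15.5·7.5 + 0.5·-0.6·7.5² = 99.4 m

Phase 2 (constant speed): v₀ = 11.0 m/s, a = 0 m/s².
Constant speed: t = d/v = 94/11.0 = 8.55 s

Phase 3 (decelerating): v₀ = 11.0 m/s, a = -1 m/s².
v = v₀ + at → t = (0 − 11.0) / -1 = 11.0 s
v² = v₀² + 2aΔx → Δx = (0² − 11.0²)/(2·-1) = 60.5 m
Total distance = 99.4 + 94.0 + 60.5 = 254 m

253.9 m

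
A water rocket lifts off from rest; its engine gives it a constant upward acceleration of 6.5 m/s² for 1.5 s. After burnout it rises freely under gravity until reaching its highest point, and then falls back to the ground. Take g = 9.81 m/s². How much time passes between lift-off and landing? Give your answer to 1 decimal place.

Phase 1 (powered ascent): v₀ = 0 m/s, a = 6.5 m/s².
v = v₀ + at = 0 + (6.5)(1.5) = 9.75 m/s
Δx = v₀t + ½at² = 0·1.5 + 0.5·6.5·1.5² = 7.31 m

Phase 2 (coasting upward): v₀ = 9.75 m/s, a = -9.81 m/s².
v = v₀ + at → t = (0 − 9.75) / -9.81 = 0.994 s
v² = v₀² + 2aΔx → Δx = (0² − 9.75²)/(2·-9.81) = 4.85 m

Phase 3 (free fall): v₀ = 0 m/s, a = -9.81 m/s².
Falls 12.2 m from rest: t = √(2·12.2/9.81) = 1.57 s; v = g·t = 15.4 m/s.
Total time = 1.50 + 0.994 + 1.57 = 4.07 s

4.1 s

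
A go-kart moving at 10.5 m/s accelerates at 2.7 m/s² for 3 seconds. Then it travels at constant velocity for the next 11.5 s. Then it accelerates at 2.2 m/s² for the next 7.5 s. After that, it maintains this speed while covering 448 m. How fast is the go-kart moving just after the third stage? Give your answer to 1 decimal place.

Phase 1 (accelerating): v₀ = 10.5 m/s, a = 2.7 m/s².
v = v₀ + at = 10.5 + (2.7)(3) = 18.6 m/s
Δx = v₀t + ½at² = 10.5·3 + 0.5·2.7·3² = 43.7 m

Phase 2 (constant speed): v₀ = 18.6 m/s, a = 0 m/s².
v = v₀ + at = 18.6 + (0)(11.5) = 18.6 m/s
Δx = v₀t + ½at² = 18.6·11.5 + 0.5·0·11.5² = 214 m

Phase 3 (accelerating): v₀ = 18.6 m/s, a = 2.2 m/s².
v = v₀ + at = 18.6 + (2.2)(7.5) = 35.1 m/s
Δx = v₀t + ½at² = 18.6·7.5 + 0.5·2.2·7.5² = 201 m
Speed at end of phase 3 = 35.1 m/s

35.1 m/s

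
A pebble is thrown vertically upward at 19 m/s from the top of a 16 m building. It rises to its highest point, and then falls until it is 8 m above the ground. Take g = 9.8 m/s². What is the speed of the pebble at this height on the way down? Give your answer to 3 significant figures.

Phase 1 (rising): v₀ = 19.0 m/s, a = -9.8 m/s².
v = v₀ + at → t = (0 − 19.0) / -9.8 = 1.94 s
v² = v₀² + 2aΔx → Δx = (0² − 19.0²)/(2·-9.8) = 18.4 m

Phase 2 (falling): v₀ = 0 m/s, a = -9.8 m/s².
Falls 26.4 m from rest: t = √(2·26.4/9.8) = 2.32 s; v = g·t = 22.8 m/s.
Final speed = 22.8 m/s

22.8 m/s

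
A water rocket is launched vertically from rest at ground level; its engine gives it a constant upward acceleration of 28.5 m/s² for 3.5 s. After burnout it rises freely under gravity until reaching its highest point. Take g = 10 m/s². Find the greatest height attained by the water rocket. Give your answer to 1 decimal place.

Phase 1 (powered ascent): v₀ = 0 m/s, a = 28.5 m/s².
v = v₀ + at = 0 + (28.5)(3.5) = 99.8 m/s
Δx = v₀t + ½at² = 0·3.5 + 0.5·28.5·3.5² = 175 m

Phase 2 (coasting upward): v₀ = 99.8 m/s, a = -10 m/s².
v = v₀ + at → t = (0 − 99.8) / -10 = 9.97 s
v² = v₀² + 2aΔx → Δx = (0² − 99.8²)/(2·-10) = 498 m
Maximum height = 175 + 498 = 672 m

672.1 m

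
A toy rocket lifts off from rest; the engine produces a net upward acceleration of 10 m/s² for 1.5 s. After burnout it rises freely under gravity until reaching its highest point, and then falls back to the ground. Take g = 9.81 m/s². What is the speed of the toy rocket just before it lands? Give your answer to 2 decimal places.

Phase 1 (powered ascent): v₀ = 0 m/s, a = 10 m/s².
v = v₀ + at = 0 + (10)(1.5) = 15.0 m/s
Δx = v₀t + ½at² = 0·1.5 + 0.5·10·1.5² = 11.2 m

Phase 2 (coasting upward): v₀ = 15.0 m/s, a = -9.81 m/s².
v = v₀ + at → t = (0 − 15.0) / -9.81 = 1.53 s
v² = v₀² + 2aΔx → Δx = (0² − 15.0²)/(2·-9.81) = 11.5 m

Phase 3 (free fall): v₀ = 0 m/s, a = -9.81 m/s².
Falls 22.7 m from rest: t = √(2·22.7/9.81) = 2.15 s; v = g·t = 21.1 m/s.
Impact speed = 21.1 m/s

21.11 m/s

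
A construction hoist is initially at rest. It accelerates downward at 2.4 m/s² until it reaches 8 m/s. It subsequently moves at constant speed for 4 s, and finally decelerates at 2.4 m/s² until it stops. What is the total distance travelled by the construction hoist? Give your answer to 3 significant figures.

Phase 1 (accelerating): v₀ = 0 m/s, a = 2.4 m/s².
v = v₀ + at → t = (8 − 0) / 2.4 = 3.33 s
v² = v₀² + 2aΔx → Δx = (8² − 0²)/(2·2.4) = 13.3 m

Phase 2 (constant speed): v₀ = 8.00 m/s, a = 0 m/s².
v = v₀ + at = 8.00 + (0)(4) = 8.00 m/s
Δx = v₀t + ½at² = 8.00·4 + 0.5·0·4² = 32.0 m

Phase 3 (decelerating): v₀ = 8.00 m/s, a = -2.4 m/s².
v = v₀ + at → t = (0 − 8.00) / -2.4 = 3.33 s
v² = v₀² + 2aΔx → Δx = (0² − 8.00²)/(2·-2.4) = 13.3 m
Total distance = 13.3 + 32.0 + 13.3 = 58.7 m

58.7 m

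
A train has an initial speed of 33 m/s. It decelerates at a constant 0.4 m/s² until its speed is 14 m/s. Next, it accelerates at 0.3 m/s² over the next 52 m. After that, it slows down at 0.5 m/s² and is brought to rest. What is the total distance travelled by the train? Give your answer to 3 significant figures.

1400 m

Phase 1 (decelerating): v₀ = 33.0 m/s, a = -0.4 m/s².
v = v₀ + at → t = (14 − 33.0) / -0.4 = 47.5 s
v² = v₀² + 2aΔx → Δx = (14² − 33.0²)/(2·-0.4) = 1120 m

Phase 2 (accelerating): v₀ = 14.0 m/s, a = 0.3 m/s².
v² = v₀² + 2aΔx = 14.0² + 2·0.3·52 = 227 → v = 15.1 m/s
t = (v − v₀)/a = (15.1 − 14.0)/0.3 = 3.58 s

Phase 3 (decelerating): v₀ = 15.1 m/s, a = -0.5 m/s².
v = v₀ + at → t = (0 − 15.1) / -0.5 = 30.1 s
v² = v₀² + 2aΔx → Δx = (0² − 15.1²)/(2·-0.5) = 227 m
Total distance = 1120 + 52.0 + 227 = 1400 m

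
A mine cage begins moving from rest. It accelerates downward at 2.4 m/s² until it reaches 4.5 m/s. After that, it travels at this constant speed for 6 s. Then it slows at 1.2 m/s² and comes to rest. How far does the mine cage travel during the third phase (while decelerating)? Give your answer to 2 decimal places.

8.44 m

Phase 1 (accelerating): v₀ = 0 m/s, a = 2.4 m/s².
v = v₀ + at → t = (4.5 − 0) / 2.4 = 1.88 s
v² = v₀² + 2aΔx → Δx = (4.5² − 0²)/(2·2.4) = 4.22 m

Phase 2 (constant speed): v₀ = 4.50 m/s, a = 0 m/s².
v = v₀ + at = 4.50 + (0)(6) = 4.50 m/s
Δx = v₀t + ½at² = 4.50·6 + 0.5·0·6² = 27.0 m

Phase 3 (decelerating): v₀ = 4.50 m/s, a = -1.2 m/s².
v = v₀ + at → t = (0 − 4.50) / -1.2 = 3.75 s
v² = v₀² + 2aΔx → Δx = (0² − 4.50²)/(2·-1.2) = 8.44 m
Distance in phase 3 = 8.44 m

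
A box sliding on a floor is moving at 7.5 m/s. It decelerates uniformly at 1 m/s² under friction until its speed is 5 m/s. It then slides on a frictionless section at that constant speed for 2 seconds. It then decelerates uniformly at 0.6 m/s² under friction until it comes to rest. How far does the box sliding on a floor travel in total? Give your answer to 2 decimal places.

Phase 1 (decelerating): v₀ = 7.50 m/s, a = -1 m/s².
v = v₀ + at → t = (5 − 7.50) / -1 = 2.50 s
v² = v₀² + 2aΔx → Δx = (5² − 7.50²)/(2·-1) = 15.6 m

Phase 2 (constant speed): v₀ = 5.00 m/s, a = 0 m/s².
v = v₀ + at = 5.00 + (0)(2) = 5.00 m/s
Δx = v₀t + ½at² = 5.00·2 + 0.5·0·2² = 10.0 m

Phase 3 (decelerating): v₀ = 5.00 m/s, a = -0.6 m/s².
v = v₀ + at → t = (0 − 5.00) / -0.6 = 8.33 s
v² = v₀² + 2aΔx → Δx = (0² − 5.00²)/(2·-0.6) = 20.8 m
Total distance = 15.6 + 10.0 + 20.8 = 46.5 m

46.46 m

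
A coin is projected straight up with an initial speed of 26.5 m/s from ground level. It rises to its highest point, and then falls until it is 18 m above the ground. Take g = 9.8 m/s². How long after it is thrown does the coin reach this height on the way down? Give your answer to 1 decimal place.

Phase 1 (rising): v₀ = 26.5 m/s, a = -9.8 m/s².
v = v₀ + at → t = (0 − 26.5) / -9.8 = 2.70 s
v² = v₀² + 2aΔx → Δx = (0² − 26.5²)/(2·-9.8) = 35.8 m

Phase 2 (falling): v₀ = 0 m/s, a = -9.8 m/s².
Falls 17.8 m from rest: t = √(2·17.8/9.8) = 1.91 s; v = g·t = 18.7 m/s.
Total time = 2.70 + 1.91 = 4.61 s

4.6 s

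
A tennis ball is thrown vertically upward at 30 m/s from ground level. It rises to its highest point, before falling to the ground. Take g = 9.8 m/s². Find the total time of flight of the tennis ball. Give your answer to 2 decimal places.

6.12 s

Phase 1 (rising): v₀ = 30.0 m/s, a = -9.8 m/s².
v = v₀ + at → t = (0 − 30.0) / -9.8 = 3.06 s
v² = v₀² + 2aΔx → Δx = (0² − 30.0²)/(2·-9.8) = 45.9 m

Phase 2 (falling): v₀ = 0 m/s, a = -9.8 m/s².
Falls 45.9 m from rest: t = √(2·45.9/9.8) = 3.06 s; v = g·t = 30.0 m/s.
Total time = 3.06 + 3.06 = 6.12 s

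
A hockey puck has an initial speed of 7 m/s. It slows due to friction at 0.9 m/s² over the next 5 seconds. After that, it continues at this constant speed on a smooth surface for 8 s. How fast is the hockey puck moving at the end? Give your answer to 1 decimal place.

Phase 1 (decelerating): v₀ = 7.00 m/s, a = -0.9 m/s².
v = v₀ + at = 7.00 + (-0.9)(5) = 2.50 m/s
Δx = v₀t + ½at² = 7.00·5 + 0.5·-0.9·5² = 23.8 m

Phase 2 (constant speed): v₀ = 2.50 m/s, a = 0 m/s².
v = v₀ + at = 2.50 + (0)(8) = 2.50 m/s
Δx = v₀t + ½at² = 2.50·8 + 0.5·0·8² = 20.0 m
Final speed = 2.50 m/s

2.5 m/s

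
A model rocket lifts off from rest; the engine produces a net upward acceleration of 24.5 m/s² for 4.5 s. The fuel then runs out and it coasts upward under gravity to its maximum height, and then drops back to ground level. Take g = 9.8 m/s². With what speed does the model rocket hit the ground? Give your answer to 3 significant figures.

130 m/s

Phase 1 (powered ascent): v₀ = 0 m/s, a = 24.5 m/s².
v = v₀ + at = 0 + (24.5)(4.5) = 110 m/s
Δx = v₀t + ½at² = 0·4.5 + 0.5·24.5·4.5² = 248 m

Phase 2 (coasting upward): v₀ = 110 m/s, a = -9.8 m/s².
v = v₀ + at → t = (0 − 110) / -9.8 = 11.2 s
v² = v₀² + 2aΔx → Δx = (0² − 110²)/(2·-9.8) = 620 m

Phase 3 (free fall): v₀ = 0 m/s, a = -9.8 m/s².
Falls 868 m from rest: t = √(2·868/9.8) = 13.3 s; v = g·t = 130 m/s.
Impact speed = 130 m/s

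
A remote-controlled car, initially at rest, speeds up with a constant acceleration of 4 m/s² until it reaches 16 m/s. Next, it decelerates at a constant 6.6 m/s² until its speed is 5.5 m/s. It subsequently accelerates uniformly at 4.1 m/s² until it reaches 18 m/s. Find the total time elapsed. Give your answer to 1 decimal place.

Phase 1 (accelerating): v₀ = 0 m/s, a = 4 m/s².
v = v₀ + at → t = (16 − 0) / 4 = 4.00 s
v² = v₀² + 2aΔx → Δx = (16² − 0²)/(2·4) = 32.0 m

Phase 2 (decelerating): v₀ = 16.0 m/s, a = -6.6 m/s².
v = v₀ + at → t = (5.5 − 16.0) / -6.6 = 1.59 s
v² = v₀² + 2aΔx → Δx = (5.5² − 16.0²)/(2·-6.6) = 17.1 m

Phase 3 (accelerating): v₀ = 5.50 m/s, a = 4.1 m/s².
v = v₀ + at → t = (18 − 5.50) / 4.1 = 3.05 s
v² = v₀² + 2aΔx → Δx = (18² − 5.50²)/(2·4.1) = 35.8 m
Total time = 4.00 + 1.59 + 3.05 = 8.64 s

8.6 s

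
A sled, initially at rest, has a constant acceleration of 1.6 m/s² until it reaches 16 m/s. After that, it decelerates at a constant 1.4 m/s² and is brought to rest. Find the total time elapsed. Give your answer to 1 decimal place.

Phase 1 (accelerating): v₀ = 0 m/s, a = 1.6 m/s².
v = v₀ + at → t = (16 − 0) / 1.6 = 10.0 s
v² = v₀² + 2aΔx → Δx = (16² − 0²)/(2·1.6) = 80.0 m

Phase 2 (decelerating): v₀ = 16.0 m/s, a = -1.4 m/s².
v = v₀ + at → t = (0 − 16.0) / -1.4 = 11.4 s
v² = v₀² + 2aΔx → Δx = (0² − 16.0²)/(2·-1.4) = 91.4 m
Total time = 10.0 + 11.4 = 21.4 s

21.4 s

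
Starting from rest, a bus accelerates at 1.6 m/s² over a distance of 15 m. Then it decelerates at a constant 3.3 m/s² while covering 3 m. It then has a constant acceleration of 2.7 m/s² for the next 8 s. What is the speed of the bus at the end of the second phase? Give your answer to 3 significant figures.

5.31 m/s

Phase 1 (accelerating): v₀ = 0 m/s, a = 1.6 m/s².
v² = v₀² + 2aΔx = 0² + 2·1.6·15 = 48.0 → v = 6.93 m/s
t = (v − v₀)/a = (6.93 − 0)/1.6 = 4.33 s

Phase 2 (decelerating): v₀ = 6.93 m/s, a = -3.3 m/s².
v² = v₀² + 2aΔx = 6.93² + 2·-3.3·3 = 28.2 → v = 5.31 m/s
t = (v − v₀)/a = (5.31 − 6.93)/-3.3 = 0.490 s
Speed at end of phase 2 = 5.31 m/s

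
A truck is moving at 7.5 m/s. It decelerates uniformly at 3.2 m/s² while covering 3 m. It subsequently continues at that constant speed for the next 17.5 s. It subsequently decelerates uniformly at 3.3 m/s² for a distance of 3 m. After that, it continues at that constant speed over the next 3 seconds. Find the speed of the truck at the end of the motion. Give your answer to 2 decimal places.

Phase 1 (decelerating): v₀ = 7.50 m/s, a = -3.2 m/s².
v² = v₀² + 2aΔx = 7.50² + 2·-3.2·3 = 37.0 → v = 6.09 m/s
t = (v − v₀)/a = (6.09 − 7.50)/-3.2 = 0.442 s

Phase 2 (constant speed): v₀ = 6.09 m/s, a = 0 m/s².
v = v₀ + at = 6.09 + (0)(17.5) = 6.09 m/s
Δx = v₀t + ½at² = 6.09·17.5 + 0.5·0·17.5² = 107 m

Phase 3 (decelerating): v₀ = 6.09 m/s, a = -3.3 m/s².
v² = v₀² + 2aΔx = 6.09² + 2·-3.3·3 = 17.2 → v = 4.15 m/s
t = (v − v₀)/a = (4.15 − 6.09)/-3.3 = 0.586 s

Phase 4 (constant speed): v₀ = 4.15 m/s, a = 0 m/s².
v = v₀ + at = 4.15 + (0)(3) = 4.15 m/s
Δx = v₀t + ½at² = 4.15·3 + 0.5·0·3² = 12.5 m
Final speed = 4.15 m/s

4.15 m/s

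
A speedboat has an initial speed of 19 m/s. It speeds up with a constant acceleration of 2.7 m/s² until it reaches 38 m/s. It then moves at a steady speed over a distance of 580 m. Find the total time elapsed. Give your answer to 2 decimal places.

22.30 s

Phase 1 (accelerating): v₀ = 19.0 m/s, a = 2.7 m/s².
v = v₀ + at → t = (38 − 19.0) / 2.7 = 7.04 s
v² = v₀² + 2aΔx → Δx = (38² − 19.0²)/(2·2.7) = 201 m

Phase 2 (constant speed): v₀ = 38.0 m/s, a = 0 m/s².
Constant speed: t = d/v = 580/38.0 = 15.3 s
Total time = 7.04 + 15.3 = 22.3 s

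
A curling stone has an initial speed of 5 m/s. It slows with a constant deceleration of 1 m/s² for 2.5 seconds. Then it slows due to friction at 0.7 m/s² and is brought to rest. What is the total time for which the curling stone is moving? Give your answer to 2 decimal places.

Phase 1 (decelerating): v₀ = 5.00 m/s, a = -1 m/s².
v = v₀ + at = 5.00 + (-1)(2.5) = 2.50 m/s
Δx = v₀t + ½at² = 5.00·2.5 + 0.5·-1·2.5² = 9.38 m

Phase 2 (decelerating): v₀ = 2.50 m/s, a = -0.7 m/s².
v = v₀ + at → t = (0 − 2.50) / -0.7 = 3.57 s
v² = v₀² + 2aΔx → Δx = (0² − 2.50²)/(2·-0.7) = 4.46 m
Total time = 2.50 + 3.57 = 6.07 s

6.07 s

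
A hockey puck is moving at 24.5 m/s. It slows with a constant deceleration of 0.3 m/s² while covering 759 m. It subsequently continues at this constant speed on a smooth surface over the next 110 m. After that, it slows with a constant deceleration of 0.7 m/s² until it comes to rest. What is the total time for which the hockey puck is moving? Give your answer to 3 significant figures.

67.9 s

Phase 1 (decelerating): v₀ = 24.5 m/s, a = -0.3 m/s².
v² = v₀² + 2aΔx = 24.5² + 2·-0.3·759 = 145 → v = 12.0 m/s
t = (v − v₀)/a = (12.0 − 24.5)/-0.3 = 41.5 s

Phase 2 (constant speed): v₀ = 12.0 m/s, a = 0 m/s².
Constant speed: t = d/v = 110/12.0 = 9.14 s

Phase 3 (decelerating): v₀ = 12.0 m/s, a = -0.7 m/s².
v = v₀ + at → t = (0 − 12.0) / -0.7 = 17.2 s
v² = v₀² + 2aΔx → Δx = (0² − 12.0²)/(2·-0.7) = 103 m
Total time = 41.5 + 9.14 + 17.2 = 67.9 s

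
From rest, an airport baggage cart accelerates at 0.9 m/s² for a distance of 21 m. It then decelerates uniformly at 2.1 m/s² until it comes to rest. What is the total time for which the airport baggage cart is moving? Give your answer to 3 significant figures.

Phase 1 (accelerating): v₀ = 0 m/s, a = 0.9 m/s².
v² = v₀² + 2aΔx = 0² + 2·0.9·21 = 37.8 → v = 6.15 m/s
t = (v − v₀)/a = (6.15 − 0)/0.9 = 6.83 s

Phase 2 (decelerating): v₀ = 6.15 m/s, a = -2.1 m/s².
v = v₀ + at → t = (0 − 6.15) / -2.1 = 2.93 s
v² = v₀² + 2aΔx → Δx = (0² − 6.15²)/(2·-2.1) = 9.00 m
Total time = 6.83 + 2.93 = 9.76 s

9.76 s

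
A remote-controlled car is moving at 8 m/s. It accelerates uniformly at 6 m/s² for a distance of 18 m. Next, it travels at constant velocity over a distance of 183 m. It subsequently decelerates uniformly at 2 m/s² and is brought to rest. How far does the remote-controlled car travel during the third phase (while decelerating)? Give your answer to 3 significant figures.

70.0 m

Phase 1 (accelerating): v₀ = 8.00 m/s, a = 6 m/s².
v² = v₀² + 2aΔx = 8.00² + 2·6·18 = 280 → v = 16.7 m/s
t = (v − v₀)/a = (16.7 − 8.00)/6 = 1.46 s

Phase 2 (constant speed): v₀ = 16.7 m/s, a = 0 m/s².
Constant speed: t = d/v = 183/16.7 = 10.9 s

Phase 3 (decelerating): v₀ = 16.7 m/s, a = -2 m/s².
v = v₀ + at → t = (0 − 16.7) / -2 = 8.37 s
v² = v₀² + 2aΔx → Δx = (0² − 16.7²)/(2·-2) = 70.0 m
Distance in phase 3 = 70.0 m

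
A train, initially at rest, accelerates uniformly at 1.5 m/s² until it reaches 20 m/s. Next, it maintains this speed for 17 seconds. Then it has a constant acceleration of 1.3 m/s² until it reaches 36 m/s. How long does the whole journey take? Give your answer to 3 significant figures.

Phase 1 (accelerating): v₀ = 0 m/s, a = 1.5 m/s².
v = v₀ + at → t = (20 − 0) / 1.5 = 13.3 s
v² = v₀² + 2aΔx → Δx = (20² − 0²)/(2·1.5) = 133 m

Phase 2 (constant speed): v₀ = 20.0 m/s, a = 0 m/s².
v = v₀ + at = 20.0 + (0)(17) = 20.0 m/s
Δx = v₀t + ½at² = 20.0·17 + 0.5·0·17² = 340 m

Phase 3 (accelerating): v₀ = 20.0 m/s, a = 1.3 m/s².
v = v₀ + at → t = (36 − 20.0) / 1.3 = 12.3 s
v² = v₀² + 2aΔx → Δx = (36² − 20.0²)/(2·1.3) = 345 m
Total time = 13.3 + 17.0 + 12.3 = 42.6 s

42.6 s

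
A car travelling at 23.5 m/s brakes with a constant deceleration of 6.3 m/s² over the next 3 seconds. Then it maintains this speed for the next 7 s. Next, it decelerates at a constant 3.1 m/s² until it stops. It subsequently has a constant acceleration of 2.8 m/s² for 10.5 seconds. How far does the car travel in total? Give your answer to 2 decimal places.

Phase 1 (decelerating): v₀ = 23.5 m/s, a = -6.3 m/s².
v = v₀ + at = 23.5 + (-6.3)(3) = 4.60 m/s
Δx = v₀t + ½at² = 23.5·3 + 0.5·-6.3·3² = 42.2 m

Phase 2 (constant speed): v₀ = 4.60 m/s, a = 0 m/s².
v = v₀ + at = 4.60 + (0)(7) = 4.60 m/s
Δx = v₀t + ½at² = 4.60·7 + 0.5·0·7² = 32.2 m

Phase 3 (decelerating): v₀ = 4.60 m/s, a = -3.1 m/s².
v = v₀ + at → t = (0 − 4.60) / -3.1 = 1.48 s
v² = v₀² + 2aΔx → Δx = (0² − 4.60²)/(2·-3.1) = 3.41 m

Phase 4 (accelerating): v₀ = 0 m/s, a = 2.8 m/s².
v = v₀ + at = 0 + (2.8)(10.5) = 29.4 m/s
Δx = v₀t + ½at² = 0·10.5 + 0.5·2.8·10.5² = 154 m
Total distance = 42.2 + 32.2 + 3.41 + 154 = 232 m

232.11 m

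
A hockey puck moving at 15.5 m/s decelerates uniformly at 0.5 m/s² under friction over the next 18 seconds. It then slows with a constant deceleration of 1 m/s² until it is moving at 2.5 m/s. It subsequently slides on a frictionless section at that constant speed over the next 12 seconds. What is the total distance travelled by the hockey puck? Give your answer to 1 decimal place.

Phase 1 (decelerating): v₀ = 15.5 m/s, a = -0.5 m/s².
v = v₀ + at = 15.5 + (-0.5)(18) = 6.50 m/s
Δx = v₀t + ½at² = 15.5·18 + 0.5·-0.5·18² = 198 m

Phase 2 (decelerating): v₀ = 6.50 m/s, a = -1 m/s².
v = v₀ + at → t = (2.5 − 6.50) / -1 = 4.00 s
v² = v₀² + 2aΔx → Δx = (2.5² − 6.50²)/(2·-1) = 18.0 m

Phase 3 (constant speed): v₀ = 2.50 m/s, a = 0 m/s².
v = v₀ + at = 2.50 + (0)(12) = 2.50 m/s
Δx = v₀t + ½at² = 2.50·12 + 0.5·0·12² = 30.0 m
Total distance = 198 + 18.0 + 30.0 = 246 m

246.0 m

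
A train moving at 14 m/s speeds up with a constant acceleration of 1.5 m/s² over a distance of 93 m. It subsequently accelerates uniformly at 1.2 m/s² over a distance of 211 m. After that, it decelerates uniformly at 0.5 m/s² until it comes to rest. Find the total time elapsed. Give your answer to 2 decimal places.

Phase 1 (accelerating): v₀ = 14.0 m/s, a = 1.5 m/s².
v² = v₀² + 2aΔx = 14.0² + 2·1.5·93 = 475 → v = 21.8 m/s
t = (v − v₀)/a = (21.8 − 14.0)/1.5 = 5.20 s

Phase 2 (accelerating): v₀ = 21.8 m/s, a = 1.2 m/s².
v² = v₀² + 2aΔx = 21.8² + 2·1.2·211 = 981 → v = 31.3 m/s
t = (v − v₀)/a = (31.3 − 21.8)/1.2 = 7.94 s

Phase 3 (decelerating): v₀ = 31.3 m/s, a = -0.5 m/s².
v = v₀ + at → t = (0 − 31.3) / -0.5 = 62.7 s
v² = v₀² + 2aΔx → Δx = (0² − 31.3²)/(2·-0.5) = 981 m
Total time = 5.20 + 7.94 + 62.7 = 75.8 s

75.79 s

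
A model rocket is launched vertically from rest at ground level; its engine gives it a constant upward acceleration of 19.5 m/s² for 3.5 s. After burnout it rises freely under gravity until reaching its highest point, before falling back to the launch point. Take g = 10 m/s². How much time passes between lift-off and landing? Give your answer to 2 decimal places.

18.72 s

Phase 1 (powered ascent): v₀ = 0 m/s, a = 19.5 m/s².
v = v₀ + at = 0 + (19.5)(3.5) = 68.2 m/s
Δx = v₀t + ½at² = 0·3.5 + 0.5·19.5·3.5² = 119 m

Phase 2 (coasting upward): v₀ = 68.2 m/s, a = -10 m/s².
v = v₀ + at → t = (0 − 68.2) / -10 = 6.83 s
v² = v₀² + 2aΔx → Δx = (0² − 68.2²)/(2·-10) = 233 m

Phase 3 (free fall): v₀ = 0 m/s, a = -10 m/s².
Falls 352 m from rest: t = √(2·352/10) = 8.39 s; v = g·t = 83.9 m/s.
Total time = 3.50 + 6.83 + 8.39 = 18.7 s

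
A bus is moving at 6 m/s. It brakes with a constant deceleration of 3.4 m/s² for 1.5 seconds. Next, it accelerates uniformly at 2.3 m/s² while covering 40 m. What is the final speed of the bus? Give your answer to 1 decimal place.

Phase 1 (decelerating): v₀ = 6.00 m/s, a = -3.4 m/s².
v = v₀ + at = 6.00 + (-3.4)(1.5) = 0.900 m/s
Δx = v₀t + ½at² = 6.00·1.5 + 0.5·-3.4·1.5² = 5.18 m

Phase 2 (accelerating): v₀ = 0.900 m/s, a = 2.3 m/s².
v² = v₀² + 2aΔx = 0.900² + 2·2.3·40 = 185 → v = 13.6 m/s
t = (v − v₀)/a = (13.6 − 0.900)/2.3 = 5.52 s
Final speed = 13.6 m/s

13.6 m/s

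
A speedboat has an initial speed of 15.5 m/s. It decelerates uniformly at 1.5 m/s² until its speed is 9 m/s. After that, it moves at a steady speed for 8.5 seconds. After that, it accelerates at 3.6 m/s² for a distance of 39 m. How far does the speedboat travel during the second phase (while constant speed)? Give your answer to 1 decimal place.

76.5 m

Phase 1 (decelerating): v₀ = 15.5 m/s, a = -1.5 m/s².
v = v₀ + at → t = (9 − 15.5) / -1.5 = 4.33 s
v² = v₀² + 2aΔx → Δx = (9² − 15.5²)/(2·-1.5) = 53.1 m

Phase 2 (constant speed): v₀ = 9.00 m/s, a = 0 m/s².
v = v₀ + at = 9.00 + (0)(8.5) = 9.00 m/s
Δx = v₀t + ½at² = 9.00·8.5 + 0.5·0·8.5² = 76.5 m
Distance in phase 2 = 76.5 m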